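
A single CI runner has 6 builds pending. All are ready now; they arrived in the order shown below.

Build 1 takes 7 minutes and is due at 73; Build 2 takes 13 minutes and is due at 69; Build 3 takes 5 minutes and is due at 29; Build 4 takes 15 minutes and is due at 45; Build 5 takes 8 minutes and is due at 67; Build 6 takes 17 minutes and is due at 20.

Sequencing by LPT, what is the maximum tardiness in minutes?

36

LPT (decreasing processing time): Build 6 Build 4 Build 2 Build 5 Build 1 Build 3.
Build 6: 0→17, due 20, tardiness 0
Build 4: 17→32, due 45, tardiness 0
Build 2: 32→45, due 69, tardiness 0
Build 5: 45→53, due 67, tardiness 0
Build 1: 53→60, due 73, tardiness 0
Build 3: 60→65, due 29, tardiness 36
Maximum = 36.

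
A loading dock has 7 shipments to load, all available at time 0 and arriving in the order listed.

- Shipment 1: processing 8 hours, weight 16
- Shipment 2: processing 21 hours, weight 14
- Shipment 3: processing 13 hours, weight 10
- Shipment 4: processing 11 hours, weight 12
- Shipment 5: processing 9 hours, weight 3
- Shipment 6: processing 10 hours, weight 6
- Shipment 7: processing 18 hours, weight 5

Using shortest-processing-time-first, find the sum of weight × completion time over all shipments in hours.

SPT (increasing processing time): Shipment 1 Shipment 5 Shipment 6 Shipment 4 Shipment 3 Shipment 7 Shipment 2.
Shipment 1: finishes 8, weight 16, w·C = 128
Shipment 5: finishes 17, weight 3, w·C = 51
Shipment 6: finishes 27, weight 6, w·C = 162
Shipment 4: finishes 38, weight 12, w·C = 456
Shipment 3: finishes 51, weight 10, w·C = 510
Shipment 7: finishes 69, weight 5, w·C = 345
Shipment 2: finishes 90, weight 14, w·C = 1260
Sum = 128+51+162+456+510+345+1260 = 2912.

2912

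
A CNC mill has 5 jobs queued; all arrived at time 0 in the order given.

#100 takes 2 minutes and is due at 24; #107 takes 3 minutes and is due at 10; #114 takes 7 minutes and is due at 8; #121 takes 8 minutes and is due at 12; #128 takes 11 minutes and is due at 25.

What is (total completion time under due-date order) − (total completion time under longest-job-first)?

-30

EDD (increasing due date): #114 #107 #121 #100 #128.
#114: 0→7
#107: 7→10
#121: 10→18
#100: 18→20
#128: 20→31
Sum = 7+10+18+20+31 = 86.
LPT (decreasing processing time): #128 #121 #114 #107 #100.
#128: 0→11
#121: 11→19
#114: 19→26
#107: 26→29
#100: 29→31
Sum = 11+19+26+29+31 = 116.
Difference = 86 − 116 = -30.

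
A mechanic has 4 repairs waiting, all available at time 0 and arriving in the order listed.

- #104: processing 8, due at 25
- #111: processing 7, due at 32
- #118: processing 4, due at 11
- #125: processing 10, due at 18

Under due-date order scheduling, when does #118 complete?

EDD (increasing due date): #118 #125 #104 #111.
#118: 0→4

4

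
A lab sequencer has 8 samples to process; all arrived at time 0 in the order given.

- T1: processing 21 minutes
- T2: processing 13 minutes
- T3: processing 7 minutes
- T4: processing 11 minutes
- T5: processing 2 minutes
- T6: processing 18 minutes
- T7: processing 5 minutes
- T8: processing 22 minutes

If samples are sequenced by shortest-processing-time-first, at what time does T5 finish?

2

SPT (increasing processing time): T5 T7 T3 T4 T2 T6 T1 T8.
T5: 0→2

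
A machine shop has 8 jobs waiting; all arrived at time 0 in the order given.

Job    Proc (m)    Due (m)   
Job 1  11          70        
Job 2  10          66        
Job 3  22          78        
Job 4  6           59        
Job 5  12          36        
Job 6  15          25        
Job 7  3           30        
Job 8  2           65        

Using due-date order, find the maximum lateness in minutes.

EDD (increasing due date): Job 6 Job 7 Job 5 Job 4 Job 8 Job 2 Job 1 Job 3.
Job 6: 0→15, due 25, lateness -10
Job 7: 15→18, due 30, lateness -12
Job 5: 18→30, due 36, lateness -6
Job 4: 30→36, due 59, lateness -23
Job 8: 36→38, due 65, lateness -27
Job 2: 38→48, due 66, lateness -18
Job 1: 48→59, due 70, lateness -11
Job 3: 59→81, due 78, lateness 3
Maximum = 3.

3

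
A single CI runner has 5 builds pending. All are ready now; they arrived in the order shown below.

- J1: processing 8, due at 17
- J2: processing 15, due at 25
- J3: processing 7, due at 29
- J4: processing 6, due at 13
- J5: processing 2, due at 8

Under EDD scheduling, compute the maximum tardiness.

9

EDD (increasing due date): J5 J4 J1 J2 J3.
J5: 0→2, due 8, tardiness 0
J4: 2→8, due 13, tardiness 0
J1: 8→16, due 17, tardiness 0
J2: 16→31, due 25, tardiness 6
J3: 31→38, due 29, tardiness 9
Maximum = 9.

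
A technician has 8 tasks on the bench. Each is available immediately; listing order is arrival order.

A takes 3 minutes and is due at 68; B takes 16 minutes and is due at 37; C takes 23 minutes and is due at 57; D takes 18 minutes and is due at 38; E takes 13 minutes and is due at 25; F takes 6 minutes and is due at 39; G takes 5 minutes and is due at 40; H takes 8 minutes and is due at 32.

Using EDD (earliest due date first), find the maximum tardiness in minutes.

EDD (increasing due date): E H B D F G C A.
E: 0→13, due 25, tardiness 0
H: 13→21, due 32, tardiness 0
B: 21→37, due 37, tardiness 0
D: 37→55, due 38, tardiness 17
F: 55→61, due 39, tardiness 22
G: 61→66, due 40, tardiness 26
C: 66→89, due 57, tardiness 32
A: 89→92, due 68, tardiness 24
Maximum = 32.

32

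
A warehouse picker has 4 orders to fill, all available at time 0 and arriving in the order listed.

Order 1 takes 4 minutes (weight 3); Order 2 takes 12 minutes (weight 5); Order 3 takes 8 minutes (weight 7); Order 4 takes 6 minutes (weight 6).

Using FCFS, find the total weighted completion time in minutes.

FIFO (arrival order): Order 1 Order 2 Order 3 Order 4.
Order 1: finishes 4, weight 3, w·C = 12
Order 2: finishes 16, weight 5, w·C = 80
Order 3: finishes 24, weight 7, w·C = 168
Order 4: finishes 30, weight 6, w·C = 180
Sum = 12+80+168+180 = 440.

440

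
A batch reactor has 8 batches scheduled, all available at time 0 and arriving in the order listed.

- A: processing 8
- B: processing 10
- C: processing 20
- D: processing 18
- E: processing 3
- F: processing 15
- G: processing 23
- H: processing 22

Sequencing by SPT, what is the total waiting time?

295

SPT (increasing processing time): E A B F D C H G.
E: waits 0, runs 0→3
A: waits 3, runs 3→11
B: waits 11, runs 11→21
F: waits 21, runs 21→36
D: waits 36, runs 36→54
C: waits 54, runs 54→74
H: waits 74, runs 74→96
G: waits 96, runs 96→119
Sum = 0+3+11+21+36+54+74+96 = 295.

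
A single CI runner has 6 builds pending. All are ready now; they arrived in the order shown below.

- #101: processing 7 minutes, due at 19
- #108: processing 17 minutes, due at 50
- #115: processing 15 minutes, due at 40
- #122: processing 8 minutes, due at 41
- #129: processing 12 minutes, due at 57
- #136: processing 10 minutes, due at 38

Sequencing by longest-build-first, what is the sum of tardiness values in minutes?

87

LPT (decreasing processing time): #108 #115 #129 #136 #122 #101.
#108: 0→17, due 50, tardiness 0
#115: 17→32, due 40, tardiness 0
#129: 32→44, due 57, tardiness 0
#136: 44→54, due 38, tardiness 16
#122: 54→62, due 41, tardiness 21
#101: 62→69, due 19, tardiness 50
Sum = 0+0+0+16+21+50 = 87.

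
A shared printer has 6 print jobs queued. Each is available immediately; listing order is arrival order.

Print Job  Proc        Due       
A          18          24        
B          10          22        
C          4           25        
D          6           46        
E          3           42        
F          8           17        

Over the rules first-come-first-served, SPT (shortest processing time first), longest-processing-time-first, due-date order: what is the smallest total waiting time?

FIFO (arrival order): A B C D E F.
A: waits 0, runs 0→18
B: waits 18, runs 18→28
C: waits 28, runs 28→32
D: waits 32, runs 32→38
E: waits 38, runs 38→41
F: waits 41, runs 41→49
Sum = 0+18+28+32+38+41 = 157.
SPT (increasing processing time): E C D F B A.
E: waits 0, runs 0→3
C: waits 3, runs 3→7
D: waits 7, runs 7→13
F: waits 13, runs 13→21
B: waits 21, runs 21→31
A: waits 31, runs 31→49
Sum = 0+3+7+13+21+31 = 75.
LPT (decreasing processing time): A B F D C E.
A: waits 0, runs 0→18
B: waits 18, runs 18→28
F: waits 28, runs 28→36
D: waits 36, runs 36→42
C: waits 42, runs 42→46
E: waits 46, runs 46→49
Sum = 0+18+28+36+42+46 = 170.
EDD (increasing due date): F B A C E D.
F: waits 0, runs 0→8
B: waits 8, runs 8→18
A: waits 18, runs 18→36
C: waits 36, runs 36→40
E: waits 40, runs 40→43
D: waits 43, runs 43→49
Sum = 0+8+18+36+40+43 = 145.
FIFO 157, SPT 75, LPT 170, EDD 145 → minimum 75.

75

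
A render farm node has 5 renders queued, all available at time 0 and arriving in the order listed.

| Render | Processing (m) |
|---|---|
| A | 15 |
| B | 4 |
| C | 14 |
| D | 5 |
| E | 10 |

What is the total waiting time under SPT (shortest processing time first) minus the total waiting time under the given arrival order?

SPT (increasing processing time): B D E C A.
B: waits 0, runs 0→4
D: waits 4, runs 4→9
E: waits 9, runs 9→19
C: waits 19, runs 19→33
A: waits 33, runs 33→48
Sum = 0+4+9+19+33 = 65.
FIFO (arrival order): A B C D E.
A: waits 0, runs 0→15
B: waits 15, runs 15→19
C: waits 19, runs 19→33
D: waits 33, runs 33→38
E: waits 38, runs 38→48
Sum = 0+15+19+33+38 = 105.
Difference = 65 − 105 = -40.

-40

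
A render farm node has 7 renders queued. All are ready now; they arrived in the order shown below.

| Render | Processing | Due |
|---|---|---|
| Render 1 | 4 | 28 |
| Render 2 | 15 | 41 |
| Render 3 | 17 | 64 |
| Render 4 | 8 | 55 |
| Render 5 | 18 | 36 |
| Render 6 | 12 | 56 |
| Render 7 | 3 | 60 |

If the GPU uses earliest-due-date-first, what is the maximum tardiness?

13

EDD (increasing due date): Render 1 Render 5 Render 2 Render 4 Render 6 Render 7 Render 3.
Render 1: 0→4, due 28, tardiness 0
Render 5: 4→22, due 36, tardiness 0
Render 2: 22→37, due 41, tardiness 0
Render 4: 37→45, due 55, tardiness 0
Render 6: 45→57, due 56, tardiness 1
Render 7: 57→60, due 60, tardiness 0
Render 3: 60→77, due 64, tardiness 13
Maximum = 13.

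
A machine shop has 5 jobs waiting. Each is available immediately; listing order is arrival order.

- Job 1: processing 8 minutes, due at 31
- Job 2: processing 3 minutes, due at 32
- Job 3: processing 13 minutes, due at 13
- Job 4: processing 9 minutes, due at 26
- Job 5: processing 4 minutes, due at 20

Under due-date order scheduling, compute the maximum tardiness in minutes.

5

EDD (increasing due date): Job 3 Job 5 Job 4 Job 1 Job 2.
Job 3: 0→13, due 13, tardiness 0
Job 5: 13→17, due 20, tardiness 0
Job 4: 17→26, due 26, tardiness 0
Job 1: 26→34, due 31, tardiness 3
Job 2: 34→37, due 32, tardiness 5
Maximum = 5.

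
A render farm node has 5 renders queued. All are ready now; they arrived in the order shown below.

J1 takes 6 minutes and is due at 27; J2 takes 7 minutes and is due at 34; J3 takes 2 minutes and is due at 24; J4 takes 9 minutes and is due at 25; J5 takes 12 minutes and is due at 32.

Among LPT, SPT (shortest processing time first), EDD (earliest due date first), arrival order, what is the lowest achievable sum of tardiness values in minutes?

2

LPT (decreasing processing time): J5 J4 J2 J1 J3.
J5: 0→12, due 32, tardiness 0
J4: 12→21, due 25, tardiness 0
J2: 21→28, due 34, tardiness 0
J1: 28→34, due 27, tardiness 7
J3: 34→36, due 24, tardiness 12
Sum = 0+0+0+7+12 = 19.
SPT (increasing processing time): J3 J1 J2 J4 J5.
J3: 0→2, due 24, tardiness 0
J1: 2→8, due 27, tardiness 0
J2: 8→15, due 34, tardiness 0
J4: 15→24, due 25, tardiness 0
J5: 24→36, due 32, tardiness 4
Sum = 0+0+0+0+4 = 4.
EDD (increasing due date): J3 J4 J1 J5 J2.
J3: 0→2, due 24, tardiness 0
J4: 2→11, due 25, tardiness 0
J1: 11→17, due 27, tardiness 0
J5: 17→29, due 32, tardiness 0
J2: 29→36, due 34, tardiness 2
Sum = 0+0+0+0+2 = 2.
FIFO (arrival order): J1 J2 J3 J4 J5.
J1: 0→6, due 27, tardiness 0
J2: 6→13, due 34, tardiness 0
J3: 13→15, due 24, tardiness 0
J4: 15→24, due 25, tardiness 0
J5: 24→36, due 32, tardiness 4
Sum = 0+0+0+0+4 = 4.
LPT 19, SPT 4, EDD 2, FIFO 4 → minimum 2.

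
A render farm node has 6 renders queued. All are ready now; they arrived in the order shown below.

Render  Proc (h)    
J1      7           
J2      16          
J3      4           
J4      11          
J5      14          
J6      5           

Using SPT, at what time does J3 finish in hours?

SPT (increasing processing time): J3 J6 J1 J4 J5 J2.
J3: 0→4

4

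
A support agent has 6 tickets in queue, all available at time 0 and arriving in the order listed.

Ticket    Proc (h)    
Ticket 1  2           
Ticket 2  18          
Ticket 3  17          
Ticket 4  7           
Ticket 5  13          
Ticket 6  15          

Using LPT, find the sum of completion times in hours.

308

LPT (decreasing processing time): Ticket 2 Ticket 3 Ticket 6 Ticket 5 Ticket 4 Ticket 1.
Ticket 2: 0→18
Ticket 3: 18→35
Ticket 6: 35→50
Ticket 5: 50→63
Ticket 4: 63→70
Ticket 1: 70→72
Sum = 18+35+50+63+70+72 = 308.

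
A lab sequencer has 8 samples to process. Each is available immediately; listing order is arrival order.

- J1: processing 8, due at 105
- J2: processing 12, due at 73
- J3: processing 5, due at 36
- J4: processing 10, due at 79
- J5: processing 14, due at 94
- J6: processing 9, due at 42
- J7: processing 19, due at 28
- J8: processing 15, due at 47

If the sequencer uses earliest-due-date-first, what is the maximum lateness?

EDD (increasing due date): J7 J3 J6 J8 J2 J4 J5 J1.
J7: 0→19, due 28, lateness -9
J3: 19→24, due 36, lateness -12
J6: 24→33, due 42, lateness -9
J8: 33→48, due 47, lateness 1
J2: 48→60, due 73, lateness -13
J4: 60→70, due 79, lateness -9
J5: 70→84, due 94, lateness -10
J1: 84→92, due 105, lateness -13
Maximum = 1.

1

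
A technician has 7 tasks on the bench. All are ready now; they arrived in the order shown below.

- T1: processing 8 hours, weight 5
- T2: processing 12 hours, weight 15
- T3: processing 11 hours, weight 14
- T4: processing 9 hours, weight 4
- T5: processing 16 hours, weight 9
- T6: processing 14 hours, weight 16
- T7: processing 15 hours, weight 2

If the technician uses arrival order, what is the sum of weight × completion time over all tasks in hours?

FIFO (arrival order): T1 T2 T3 T4 T5 T6 T7.
T1: finishes 8, weight 5, w·C = 40
T2: finishes 20, weight 15, w·C = 300
T3: finishes 31, weight 14, w·C = 434
T4: finishes 40, weight 4, w·C = 160
T5: finishes 56, weight 9, w·C = 504
T6: finishes 70, weight 16, w·C = 1120
T7: finishes 85, weight 2, w·C = 170
Sum = 40+300+434+160+504+1120+170 = 2728.

2728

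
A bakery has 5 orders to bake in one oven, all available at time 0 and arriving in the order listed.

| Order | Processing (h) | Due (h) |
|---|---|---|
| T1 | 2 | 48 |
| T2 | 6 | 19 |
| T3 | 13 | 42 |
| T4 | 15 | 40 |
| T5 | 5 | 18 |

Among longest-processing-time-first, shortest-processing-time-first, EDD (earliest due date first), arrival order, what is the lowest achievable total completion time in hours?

LPT (decreasing processing time): T4 T3 T2 T5 T1.
T4: 0→15
T3: 15→28
T2: 28→34
T5: 34→39
T1: 39→41
Sum = 15+28+34+39+41 = 157.
SPT (increasing processing time): T1 T5 T2 T3 T4.
T1: 0→2
T5: 2→7
T2: 7→13
T3: 13→26
T4: 26→41
Sum = 2+7+13+26+41 = 89.
EDD (increasing due date): T5 T2 T4 T3 T1.
T5: 0→5
T2: 5→11
T4: 11→26
T3: 26→39
T1: 39→41
Sum = 5+11+26+39+41 = 122.
FIFO (arrival order): T1 T2 T3 T4 T5.
T1: 0→2
T2: 2→8
T3: 8→21
T4: 21→36
T5: 36→41
Sum = 2+8+21+36+41 = 108.
LPT 157, SPT 89, EDD 122, FIFO 108 → minimum 89.

89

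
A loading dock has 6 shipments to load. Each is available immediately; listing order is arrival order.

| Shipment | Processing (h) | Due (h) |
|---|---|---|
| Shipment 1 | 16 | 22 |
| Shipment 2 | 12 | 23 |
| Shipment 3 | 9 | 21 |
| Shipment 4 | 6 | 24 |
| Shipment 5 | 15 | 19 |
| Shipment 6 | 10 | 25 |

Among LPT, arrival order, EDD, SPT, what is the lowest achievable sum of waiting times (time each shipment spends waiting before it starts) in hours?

135

LPT (decreasing processing time): Shipment 1 Shipment 5 Shipment 2 Shipment 6 Shipment 3 Shipment 4.
Shipment 1: waits 0, runs 0→16
Shipment 5: waits 16, runs 16→31
Shipment 2: waits 31, runs 31→43
Shipment 6: waits 43, runs 43→53
Shipment 3: waits 53, runs 53→62
Shipment 4: waits 62, runs 62→68
Sum = 0+16+31+43+53+62 = 205.
FIFO (arrival order): Shipment 1 Shipment 2 Shipment 3 Shipment 4 Shipment 5 Shipment 6.
Shipment 1: waits 0, runs 0→16
Shipment 2: waits 16, runs 16→28
Shipment 3: waits 28, runs 28→37
Shipment 4: waits 37, runs 37→43
Shipment 5: waits 43, runs 43→58
Shipment 6: waits 58, runs 58→68
Sum = 0+16+28+37+43+58 = 182.
EDD (increasing due date): Shipment 5 Shipment 3 Shipment 1 Shipment 2 Shipment 4 Shipment 6.
Shipment 5: waits 0, runs 0→15
Shipment 3: waits 15, runs 15→24
Shipment 1: waits 24, runs 24→40
Shipment 2: waits 40, runs 40→52
Shipment 4: waits 52, runs 52→58
Shipment 6: waits 58, runs 58→68
Sum = 0+15+24+40+52+58 = 189.
SPT (increasing processing time): Shipment 4 Shipment 3 Shipment 6 Shipment 2 Shipment 5 Shipment 1.
Shipment 4: waits 0, runs 0→6
Shipment 3: waits 6, runs 6→15
Shipment 6: waits 15, runs 15→25
Shipment 2: waits 25, runs 25→37
Shipment 5: waits 37, runs 37→52
Shipment 1: waits 52, runs 52→68
Sum = 0+6+15+25+37+52 = 135.
LPT 205, FIFO 182, EDD 189, SPT 135 → minimum 135.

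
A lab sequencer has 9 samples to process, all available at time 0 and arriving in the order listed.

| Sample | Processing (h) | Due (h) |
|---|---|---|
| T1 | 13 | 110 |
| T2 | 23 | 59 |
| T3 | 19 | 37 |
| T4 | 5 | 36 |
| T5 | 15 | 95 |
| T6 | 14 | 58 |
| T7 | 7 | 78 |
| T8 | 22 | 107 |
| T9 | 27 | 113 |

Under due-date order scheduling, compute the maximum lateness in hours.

32

EDD (increasing due date): T4 T3 T6 T2 T7 T5 T8 T1 T9.
T4: 0→5, due 36, lateness -31
T3: 5→24, due 37, lateness -13
T6: 24→38, due 58, lateness -20
T2: 38→61, due 59, lateness 2
T7: 61→68, due 78, lateness -10
T5: 68→83, due 95, lateness -12
T8: 83→105, due 107, lateness -2
T1: 105→118, due 110, lateness 8
T9: 118→145, due 113, lateness 32
Maximum = 32.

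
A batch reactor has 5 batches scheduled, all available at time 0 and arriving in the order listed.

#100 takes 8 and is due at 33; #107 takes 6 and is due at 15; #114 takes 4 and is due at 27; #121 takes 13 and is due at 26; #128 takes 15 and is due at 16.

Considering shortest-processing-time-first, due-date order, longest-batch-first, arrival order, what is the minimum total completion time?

109

SPT (increasing processing time): #114 #107 #100 #121 #128.
#114: 0→4
#107: 4→10
#100: 10→18
#121: 18→31
#128: 31→46
Sum = 4+10+18+31+46 = 109.
EDD (increasing due date): #107 #128 #121 #114 #100.
#107: 0→6
#128: 6→21
#121: 21→34
#114: 34→38
#100: 38→46
Sum = 6+21+34+38+46 = 145.
LPT (decreasing processing time): #128 #121 #100 #107 #114.
#128: 0→15
#121: 15→28
#100: 28→36
#107: 36→42
#114: 42→46
Sum = 15+28+36+42+46 = 167.
FIFO (arrival order): #100 #107 #114 #121 #128.
#100: 0→8
#107: 8→14
#114: 14→18
#121: 18→31
#128: 31→46
Sum = 8+14+18+31+46 = 117.
SPT 109, EDD 145, LPT 167, FIFO 117 → minimum 109.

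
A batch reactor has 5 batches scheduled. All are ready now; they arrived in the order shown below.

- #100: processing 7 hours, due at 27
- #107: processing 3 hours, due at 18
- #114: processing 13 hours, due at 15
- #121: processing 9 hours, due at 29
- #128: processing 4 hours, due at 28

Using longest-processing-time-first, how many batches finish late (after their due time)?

3

LPT (decreasing processing time): #114 #121 #100 #128 #107.
#114: 0→13, due 15, tardiness 0
#121: 13→22, due 29, tardiness 0
#100: 22→29, due 27, tardiness 2
#128: 29→33, due 28, tardiness 5
#107: 33→36, due 18, tardiness 18
Late batches: 3.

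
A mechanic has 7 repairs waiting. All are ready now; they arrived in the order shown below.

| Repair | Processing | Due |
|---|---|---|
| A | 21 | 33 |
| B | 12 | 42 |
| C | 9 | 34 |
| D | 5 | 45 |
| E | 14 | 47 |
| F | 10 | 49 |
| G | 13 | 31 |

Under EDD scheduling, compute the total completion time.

363

EDD (increasing due date): G A C B D E F.
G: 0→13
A: 13→34
C: 34→43
B: 43→55
D: 55→60
E: 60→74
F: 74→84
Sum = 13+34+43+55+60+74+84 = 363.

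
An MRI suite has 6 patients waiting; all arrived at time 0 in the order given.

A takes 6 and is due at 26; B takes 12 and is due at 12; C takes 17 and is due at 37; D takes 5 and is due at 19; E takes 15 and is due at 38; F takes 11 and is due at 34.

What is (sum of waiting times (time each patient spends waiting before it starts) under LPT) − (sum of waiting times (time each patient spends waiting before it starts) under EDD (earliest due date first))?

LPT (decreasing processing time): C E B F A D.
C: waits 0, runs 0→17
E: waits 17, runs 17→32
B: waits 32, runs 32→44
F: waits 44, runs 44→55
A: waits 55, runs 55→61
D: waits 61, runs 61→66
Sum = 0+17+32+44+55+61 = 209.
EDD (increasing due date): B D A F C E.
B: waits 0, runs 0→12
D: waits 12, runs 12→17
A: waits 17, runs 17→23
F: waits 23, runs 23→34
C: waits 34, runs 34→51
E: waits 51, runs 51→66
Sum = 0+12+17+23+34+51 = 137.
Difference = 209 − 137 = 72.

72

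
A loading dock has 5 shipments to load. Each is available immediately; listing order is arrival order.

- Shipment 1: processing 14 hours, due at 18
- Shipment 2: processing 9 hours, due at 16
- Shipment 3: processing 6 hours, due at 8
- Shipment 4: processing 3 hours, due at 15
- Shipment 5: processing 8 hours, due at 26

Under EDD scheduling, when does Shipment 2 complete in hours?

18

EDD (increasing due date): Shipment 3 Shipment 4 Shipment 2 Shipment 1 Shipment 5.
Shipment 3: 0→6
Shipment 4: 6→9
Shipment 2: 9→18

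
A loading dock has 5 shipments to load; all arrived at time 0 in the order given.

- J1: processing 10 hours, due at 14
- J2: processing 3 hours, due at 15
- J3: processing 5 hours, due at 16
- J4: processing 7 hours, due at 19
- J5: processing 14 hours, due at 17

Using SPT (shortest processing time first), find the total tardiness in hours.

33

SPT (increasing processing time): J2 J3 J4 J1 J5.
J2: 0→3, due 15, tardiness 0
J3: 3→8, due 16, tardiness 0
J4: 8→15, due 19, tardiness 0
J1: 15→25, due 14, tardiness 11
J5: 25→39, due 17, tardiness 22
Sum = 0+0+0+11+22 = 33.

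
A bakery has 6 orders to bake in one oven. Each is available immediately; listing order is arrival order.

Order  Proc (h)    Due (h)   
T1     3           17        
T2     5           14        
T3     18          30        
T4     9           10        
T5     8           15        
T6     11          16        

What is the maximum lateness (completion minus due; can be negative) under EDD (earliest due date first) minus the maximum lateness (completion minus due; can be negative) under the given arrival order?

EDD (increasing due date): T4 T2 T5 T6 T1 T3.
T4: 0→9, due 10, lateness -1
T2: 9→14, due 14, lateness 0
T5: 14→22, due 15, lateness 7
T6: 22→33, due 16, lateness 17
T1: 33→36, due 17, lateness 19
T3: 36→54, due 30, lateness 24
Maximum = 24.
FIFO (arrival order): T1 T2 T3 T4 T5 T6.
T1: 0→3, due 17, lateness -14
T2: 3→8, due 14, lateness -6
T3: 8→26, due 30, lateness -4
T4: 26→35, due 10, lateness 25
T5: 35→43, due 15, lateness 28
T6: 43→54, due 16, lateness 38
Maximum = 38.
Difference = 24 − 38 = -14.

-14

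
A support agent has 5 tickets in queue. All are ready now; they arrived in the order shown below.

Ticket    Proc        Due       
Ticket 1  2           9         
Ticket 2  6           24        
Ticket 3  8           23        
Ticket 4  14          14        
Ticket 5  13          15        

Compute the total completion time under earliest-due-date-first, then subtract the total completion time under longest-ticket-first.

EDD (increasing due date): Ticket 1 Ticket 4 Ticket 5 Ticket 3 Ticket 2.
Ticket 1: 0→2
Ticket 4: 2→16
Ticket 5: 16→29
Ticket 3: 29→37
Ticket 2: 37→43
Sum = 2+16+29+37+43 = 127.
LPT (decreasing processing time): Ticket 4 Ticket 5 Ticket 3 Ticket 2 Ticket 1.
Ticket 4: 0→14
Ticket 5: 14→27
Ticket 3: 27→35
Ticket 2: 35→41
Ticket 1: 41→43
Sum = 14+27+35+41+43 = 160.
Difference = 127 − 160 = -33.

-33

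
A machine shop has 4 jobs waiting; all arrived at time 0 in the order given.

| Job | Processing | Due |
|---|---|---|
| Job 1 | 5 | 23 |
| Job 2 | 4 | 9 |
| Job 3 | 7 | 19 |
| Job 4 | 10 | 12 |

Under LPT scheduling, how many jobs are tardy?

LPT (decreasing processing time): Job 4 Job 3 Job 1 Job 2.
Job 4: 0→10, due 12, tardiness 0
Job 3: 10→17, due 19, tardiness 0
Job 1: 17→22, due 23, tardiness 0
Job 2: 22→26, due 9, tardiness 17
Late jobs: 1.

1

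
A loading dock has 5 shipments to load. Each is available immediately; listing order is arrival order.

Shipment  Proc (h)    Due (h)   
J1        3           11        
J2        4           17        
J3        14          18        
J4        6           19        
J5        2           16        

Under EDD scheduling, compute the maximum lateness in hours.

10

EDD (increasing due date): J1 J5 J2 J3 J4.
J1: 0→3, due 11, lateness -8
J5: 3→5, due 16, lateness -11
J2: 5→9, due 17, lateness -8
J3: 9→23, due 18, lateness 5
J4: 23→29, due 19, lateness 10
Maximum = 10.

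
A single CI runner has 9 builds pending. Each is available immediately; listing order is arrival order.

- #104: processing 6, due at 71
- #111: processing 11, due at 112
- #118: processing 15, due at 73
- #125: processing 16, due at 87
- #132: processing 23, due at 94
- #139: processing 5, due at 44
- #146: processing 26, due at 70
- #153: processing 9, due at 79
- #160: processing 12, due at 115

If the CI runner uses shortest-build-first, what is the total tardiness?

SPT (increasing processing time): #139 #104 #153 #111 #160 #118 #125 #132 #146.
#139: 0→5, due 44, tardiness 0
#104: 5→11, due 71, tardiness 0
#153: 11→20, due 79, tardiness 0
#111: 20→31, due 112, tardiness 0
#160: 31→43, due 115, tardiness 0
#118: 43→58, due 73, tardiness 0
#125: 58→74, due 87, tardiness 0
#132: 74→97, due 94, tardiness 3
#146: 97→123, due 70, tardiness 53
Sum = 0+0+0+0+0+0+0+3+53 = 56.

56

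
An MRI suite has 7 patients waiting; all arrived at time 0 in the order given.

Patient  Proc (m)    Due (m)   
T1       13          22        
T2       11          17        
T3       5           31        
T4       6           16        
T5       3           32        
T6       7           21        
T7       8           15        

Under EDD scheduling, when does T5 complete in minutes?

EDD (increasing due date): T7 T4 T2 T6 T1 T3 T5.
T7: 0→8
T4: 8→14
T2: 14→25
T6: 25→32
T1: 32→45
T3: 45→50
T5: 50→53

53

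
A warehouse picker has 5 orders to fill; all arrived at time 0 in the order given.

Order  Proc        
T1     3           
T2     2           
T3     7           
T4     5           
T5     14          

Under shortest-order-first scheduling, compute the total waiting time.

SPT (increasing processing time): T2 T1 T4 T3 T5.
T2: waits 0, runs 0→2
T1: waits 2, runs 2→5
T4: waits 5, runs 5→10
T3: waits 10, runs 10→17
T5: waits 17, runs 17→31
Sum = 0+2+5+10+17 = 34.

34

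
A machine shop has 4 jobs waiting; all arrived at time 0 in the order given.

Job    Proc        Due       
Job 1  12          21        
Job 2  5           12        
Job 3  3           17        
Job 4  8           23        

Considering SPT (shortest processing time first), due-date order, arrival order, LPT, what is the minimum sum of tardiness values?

SPT (increasing processing time): Job 3 Job 2 Job 4 Job 1.
Job 3: 0→3, due 17, tardiness 0
Job 2: 3→8, due 12, tardiness 0
Job 4: 8→16, due 23, tardiness 0
Job 1: 16→28, due 21, tardiness 7
Sum = 0+0+0+7 = 7.
EDD (increasing due date): Job 2 Job 3 Job 1 Job 4.
Job 2: 0→5, due 12, tardiness 0
Job 3: 5→8, due 17, tardiness 0
Job 1: 8→20, due 21, tardiness 0
Job 4: 20→28, due 23, tardiness 5
Sum = 0+0+0+5 = 5.
FIFO (arrival order): Job 1 Job 2 Job 3 Job 4.
Job 1: 0→12, due 21, tardiness 0
Job 2: 12→17, due 12, tardiness 5
Job 3: 17→20, due 17, tardiness 3
Job 4: 20→28, due 23, tardiness 5
Sum = 0+5+3+5 = 13.
LPT (decreasing processing time): Job 1 Job 4 Job 2 Job 3.
Job 1: 0→12, due 21, tardiness 0
Job 4: 12→20, due 23, tardiness 0
Job 2: 20→25, due 12, tardiness 13
Job 3: 25→28, due 17, tardiness 11
Sum = 0+0+13+11 = 24.
SPT 7, EDD 5, FIFO 13, LPT 24 → minimum 5.

5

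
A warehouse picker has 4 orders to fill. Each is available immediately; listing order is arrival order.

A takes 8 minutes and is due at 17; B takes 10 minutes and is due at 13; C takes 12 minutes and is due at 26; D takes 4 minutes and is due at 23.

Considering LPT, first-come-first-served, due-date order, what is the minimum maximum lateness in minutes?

8

LPT (decreasing processing time): C B A D.
C: 0→12, due 26, lateness -14
B: 12→22, due 13, lateness 9
A: 22→30, due 17, lateness 13
D: 30→34, due 23, lateness 11
Maximum = 13.
FIFO (arrival order): A B C D.
A: 0→8, due 17, lateness -9
B: 8→18, due 13, lateness 5
C: 18→30, due 26, lateness 4
D: 30→34, due 23, lateness 11
Maximum = 11.
EDD (increasing due date): B A D C.
B: 0→10, due 13, lateness -3
A: 10→18, due 17, lateness 1
D: 18→22, due 23, lateness -1
C: 22→34, due 26, lateness 8
Maximum = 8.
LPT 13, FIFO 11, EDD 8 → minimum 8.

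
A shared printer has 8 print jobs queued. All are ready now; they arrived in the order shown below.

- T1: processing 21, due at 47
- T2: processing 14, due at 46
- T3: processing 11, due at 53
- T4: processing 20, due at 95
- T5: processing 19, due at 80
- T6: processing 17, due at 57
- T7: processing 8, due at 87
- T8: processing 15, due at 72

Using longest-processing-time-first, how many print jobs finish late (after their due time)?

5

LPT (decreasing processing time): T1 T4 T5 T6 T8 T2 T3 T7.
T1: 0→21, due 47, tardiness 0
T4: 21→41, due 95, tardiness 0
T5: 41→60, due 80, tardiness 0
T6: 60→77, due 57, tardiness 20
T8: 77→92, due 72, tardiness 20
T2: 92→106, due 46, tardiness 60
T3: 106→117, due 53, tardiness 64
T7: 117→125, due 87, tardiness 38
Late print jobs: 5.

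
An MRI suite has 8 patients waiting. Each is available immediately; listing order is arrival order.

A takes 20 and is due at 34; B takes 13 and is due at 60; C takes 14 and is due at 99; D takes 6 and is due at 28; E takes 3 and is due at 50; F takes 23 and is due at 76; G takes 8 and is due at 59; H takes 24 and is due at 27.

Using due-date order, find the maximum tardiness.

EDD (increasing due date): H D A E G B F C.
H: 0→24, due 27, tardiness 0
D: 24→30, due 28, tardiness 2
A: 30→50, due 34, tardiness 16
E: 50→53, due 50, tardiness 3
G: 53→61, due 59, tardiness 2
B: 61→74, due 60, tardiness 14
F: 74→97, due 76, tardiness 21
C: 97→111, due 99, tardiness 12
Maximum = 21.

21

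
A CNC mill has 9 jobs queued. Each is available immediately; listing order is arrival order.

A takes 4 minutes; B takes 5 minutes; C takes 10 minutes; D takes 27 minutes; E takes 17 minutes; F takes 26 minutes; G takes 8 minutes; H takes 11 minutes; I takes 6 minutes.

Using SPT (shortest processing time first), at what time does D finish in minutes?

114

SPT (increasing processing time): A B I G C H E F D.
A: 0→4
B: 4→9
I: 9→15
G: 15→23
C: 23→33
H: 33→44
E: 44→61
F: 61→87
D: 87→114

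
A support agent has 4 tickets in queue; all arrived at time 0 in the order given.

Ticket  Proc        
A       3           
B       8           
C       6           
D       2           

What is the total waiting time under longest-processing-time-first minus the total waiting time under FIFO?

LPT (decreasing processing time): B C A D.
B: waits 0, runs 0→8
C: waits 8, runs 8→14
A: waits 14, runs 14→17
D: waits 17, runs 17→19
Sum = 0+8+14+17 = 39.
FIFO (arrival order): A B C D.
A: waits 0, runs 0→3
B: waits 3, runs 3→11
C: waits 11, runs 11→17
D: waits 17, runs 17→19
Sum = 0+3+11+17 = 31.
Difference = 39 − 31 = 8.

8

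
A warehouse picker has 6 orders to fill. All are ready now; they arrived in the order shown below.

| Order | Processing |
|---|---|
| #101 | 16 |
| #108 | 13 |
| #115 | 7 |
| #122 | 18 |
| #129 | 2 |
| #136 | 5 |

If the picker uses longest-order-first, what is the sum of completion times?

273

LPT (decreasing processing time): #122 #101 #108 #115 #136 #129.
#122: 0→18
#101: 18→34
#108: 34→47
#115: 47→54
#136: 54→59
#129: 59→61
Sum = 18+34+47+54+59+61 = 273.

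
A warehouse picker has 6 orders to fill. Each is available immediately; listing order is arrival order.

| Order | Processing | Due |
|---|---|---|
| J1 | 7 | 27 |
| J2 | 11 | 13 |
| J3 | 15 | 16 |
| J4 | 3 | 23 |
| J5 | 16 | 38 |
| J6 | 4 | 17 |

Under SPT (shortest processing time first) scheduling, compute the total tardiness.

54

SPT (increasing processing time): J4 J6 J1 J2 J3 J5.
J4: 0→3, due 23, tardiness 0
J6: 3→7, due 17, tardiness 0
J1: 7→14, due 27, tardiness 0
J2: 14→25, due 13, tardiness 12
J3: 25→40, due 16, tardiness 24
J5: 40→56, due 38, tardiness 18
Sum = 0+0+0+12+24+18 = 54.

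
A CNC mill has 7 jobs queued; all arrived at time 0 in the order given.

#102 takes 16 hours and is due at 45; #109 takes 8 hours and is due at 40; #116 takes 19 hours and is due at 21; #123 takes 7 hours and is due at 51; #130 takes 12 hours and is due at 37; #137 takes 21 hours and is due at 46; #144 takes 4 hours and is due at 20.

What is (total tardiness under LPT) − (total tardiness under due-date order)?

107

LPT (decreasing processing time): #137 #116 #102 #130 #109 #123 #144.
#137: 0→21, due 46, tardiness 0
#116: 21→40, due 21, tardiness 19
#102: 40→56, due 45, tardiness 11
#130: 56→68, due 37, tardiness 31
#109: 68→76, due 40, tardiness 36
#123: 76→83, due 51, tardiness 32
#144: 83→87, due 20, tardiness 67
Sum = 0+19+11+31+36+32+67 = 196.
EDD (increasing due date): #144 #116 #130 #109 #102 #137 #123.
#144: 0→4, due 20, tardiness 0
#116: 4→23, due 21, tardiness 2
#130: 23→35, due 37, tardiness 0
#109: 35→43, due 40, tardiness 3
#102: 43→59, due 45, tardiness 14
#137: 59→80, due 46, tardiness 34
#123: 80→87, due 51, tardiness 36
Sum = 0+2+0+3+14+34+36 = 89.
Difference = 196 − 89 = 107.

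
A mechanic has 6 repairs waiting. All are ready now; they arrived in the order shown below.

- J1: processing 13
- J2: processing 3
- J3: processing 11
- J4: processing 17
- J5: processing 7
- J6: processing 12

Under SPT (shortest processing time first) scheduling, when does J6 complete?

33

SPT (increasing processing time): J2 J5 J3 J6 J1 J4.
J2: 0→3
J5: 3→10
J3: 10→21
J6: 21→33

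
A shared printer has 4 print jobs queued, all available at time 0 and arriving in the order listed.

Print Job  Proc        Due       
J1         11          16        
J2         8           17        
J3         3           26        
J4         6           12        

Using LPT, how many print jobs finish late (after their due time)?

3

LPT (decreasing processing time): J1 J2 J4 J3.
J1: 0→11, due 16, tardiness 0
J2: 11→19, due 17, tardiness 2
J4: 19→25, due 12, tardiness 13
J3: 25→28, due 26, tardiness 2
Late print jobs: 3.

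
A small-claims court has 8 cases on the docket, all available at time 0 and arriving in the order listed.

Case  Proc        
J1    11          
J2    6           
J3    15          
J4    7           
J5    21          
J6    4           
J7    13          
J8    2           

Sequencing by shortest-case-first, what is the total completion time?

SPT (increasing processing time): J8 J6 J2 J4 J1 J7 J3 J5.
J8: 0→2
J6: 2→6
J2: 6→12
J4: 12→19
J1: 19→30
J7: 30→43
J3: 43→58
J5: 58→79
Sum = 2+6+12+19+30+43+58+79 = 249.

249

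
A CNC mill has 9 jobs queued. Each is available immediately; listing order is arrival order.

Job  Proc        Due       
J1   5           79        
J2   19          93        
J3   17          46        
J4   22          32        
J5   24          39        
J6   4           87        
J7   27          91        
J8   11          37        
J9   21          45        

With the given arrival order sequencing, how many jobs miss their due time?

FIFO (arrival order): J1 J2 J3 J4 J5 J6 J7 J8 J9.
J1: 0→5, due 79, tardiness 0
J2: 5→24, due 93, tardiness 0
J3: 24→41, due 46, tardiness 0
J4: 41→63, due 32, tardiness 31
J5: 63→87, due 39, tardiness 48
J6: 87→91, due 87, tardiness 4
J7: 91→118, due 91, tardiness 27
J8: 118→129, due 37, tardiness 92
J9: 129→150, due 45, tardiness 105
Late jobs: 6.

6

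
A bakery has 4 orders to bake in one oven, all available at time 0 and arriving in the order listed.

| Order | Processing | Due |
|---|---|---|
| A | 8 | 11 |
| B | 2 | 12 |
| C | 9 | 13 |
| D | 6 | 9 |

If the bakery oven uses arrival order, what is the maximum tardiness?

16

FIFO (arrival order): A B C D.
A: 0→8, due 11, tardiness 0
B: 8→10, due 12, tardiness 0
C: 10→19, due 13, tardiness 6
D: 19→25, due 9, tardiness 16
Maximum = 16.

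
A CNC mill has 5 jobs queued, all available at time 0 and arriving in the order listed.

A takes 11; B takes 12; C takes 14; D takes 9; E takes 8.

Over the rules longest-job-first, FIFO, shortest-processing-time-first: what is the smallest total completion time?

147

LPT (decreasing processing time): C B A D E.
C: 0→14
B: 14→26
A: 26→37
D: 37→46
E: 46→54
Sum = 14+26+37+46+54 = 177.
FIFO (arrival order): A B C D E.
A: 0→11
B: 11→23
C: 23→37
D: 37→46
E: 46→54
Sum = 11+23+37+46+54 = 171.
SPT (increasing processing time): E D A B C.
E: 0→8
D: 8→17
A: 17→28
B: 28→40
C: 40→54
Sum = 8+17+28+40+54 = 147.
LPT 177, FIFO 171, SPT 147 → minimum 147.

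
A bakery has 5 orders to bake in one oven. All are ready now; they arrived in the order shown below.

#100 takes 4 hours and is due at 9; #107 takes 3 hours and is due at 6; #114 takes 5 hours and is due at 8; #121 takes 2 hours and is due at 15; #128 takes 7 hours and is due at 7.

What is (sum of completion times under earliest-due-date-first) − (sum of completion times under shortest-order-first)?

17

EDD (increasing due date): #107 #128 #114 #100 #121.
#107: 0→3
#128: 3→10
#114: 10→15
#100: 15→19
#121: 19→21
Sum = 3+10+15+19+21 = 68.
SPT (increasing processing time): #121 #107 #100 #114 #128.
#121: 0→2
#107: 2→5
#100: 5→9
#114: 9→14
#128: 14→21
Sum = 2+5+9+14+21 = 51.
Difference = 68 − 51 = 17.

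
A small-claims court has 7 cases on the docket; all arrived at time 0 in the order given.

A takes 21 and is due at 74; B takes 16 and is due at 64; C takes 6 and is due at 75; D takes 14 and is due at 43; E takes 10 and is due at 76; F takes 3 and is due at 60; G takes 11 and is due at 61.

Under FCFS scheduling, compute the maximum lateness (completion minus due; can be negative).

FIFO (arrival order): A B C D E F G.
A: 0→21, due 74, lateness -53
B: 21→37, due 64, lateness -27
C: 37→43, due 75, lateness -32
D: 43→57, due 43, lateness 14
E: 57→67, due 76, lateness -9
F: 67→70, due 60, lateness 10
G: 70→81, due 61, lateness 20
Maximum = 20.

20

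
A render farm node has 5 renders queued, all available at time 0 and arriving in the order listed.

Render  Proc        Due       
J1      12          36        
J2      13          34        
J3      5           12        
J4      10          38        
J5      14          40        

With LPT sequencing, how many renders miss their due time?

LPT (decreasing processing time): J5 J2 J1 J4 J3.
J5: 0→14, due 40, tardiness 0
J2: 14→27, due 34, tardiness 0
J1: 27→39, due 36, tardiness 3
J4: 39→49, due 38, tardiness 11
J3: 49→54, due 12, tardiness 42
Late renders: 3.

3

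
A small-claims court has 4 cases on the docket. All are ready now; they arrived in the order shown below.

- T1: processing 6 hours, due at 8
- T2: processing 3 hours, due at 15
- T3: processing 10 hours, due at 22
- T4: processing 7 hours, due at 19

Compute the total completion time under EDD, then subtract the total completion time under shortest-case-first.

EDD (increasing due date): T1 T2 T4 T3.
T1: 0→6
T2: 6→9
T4: 9→16
T3: 16→26
Sum = 6+9+16+26 = 57.
SPT (increasing processing time): T2 T1 T4 T3.
T2: 0→3
T1: 3→9
T4: 9→16
T3: 16→26
Sum = 3+9+16+26 = 54.
Difference = 57 − 54 = 3.

3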